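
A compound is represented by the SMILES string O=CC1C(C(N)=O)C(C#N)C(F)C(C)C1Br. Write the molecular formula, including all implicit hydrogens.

C10H12BrFN2O2

Walk through each heavy atom and fill implicit hydrogens from standard valence (C 4, N 3, O 2, S 2, halogen 1):
  atom 1: O, bond orders sum to 2 (valence 2) → 0 H
  atom 2: C, bond orders sum to 3 (valence 4) → 1 H
  atom 3: C, bond orders sum to 3 (valence 4) → 1 H
  atom 4: C, bond orders sum to 3 (valence 4) → 1 H
  atom 5: C, bond orders sum to 4 (valence 4) → 0 H
  atom 6: N, bond orders sum to 1 (valence 3) → 2 H
  atom 7: O, bond orders sum to 2 (valence 2) → 0 H
  atom 8: C, bond orders sum to 3 (valence 4) → 1 H
  atom 9: C, bond orders sum to 4 (valence 4) → 0 H
  atom 10: N, bond orders sum to 3 (valence 3) → 0 H
  atom 11: C, bond orders sum to 3 (valence 4) → 1 H
  atom 12: F (halogen, monovalent) → 0 H
  atom 13: C, bond orders sum to 3 (valence 4) → 1 H
  atom 14: C, bond orders sum to 1 (valence 4) → 3 H
  atom 15: C, bond orders sum to 3 (valence 4) → 1 H
  atom 16: Br (halogen, monovalent) → 0 H
Totals → C:10, H:12, Br:1, F:1, N:2, O:2.
In Hill order: C10H12BrFN2O2.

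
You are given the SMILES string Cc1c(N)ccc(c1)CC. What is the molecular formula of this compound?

Walk through each heavy atom and fill implicit hydrogens from standard valence (C 4, N 3, O 2, S 2, halogen 1); for lowercase aromatic atoms, an aromatic c carries 1 H when it has two neighbours and 0 H with three, and aromatic n carries 0 H:
  atom 1: C, bond orders sum to 1 (valence 4) → 3 H
  atom 2: aromatic c, 3 neighbours → 0 H
  atom 3: aromatic c, 3 neighbours → 0 H
  atom 4: N, bond orders sum to 1 (valence 3) → 2 H
  atom 5: aromatic c, 2 neighbours → 1 H
  atom 6: aromatic c, 2 neighbours → 1 H
  atom 7: aromatic c, 3 neighbours → 0 H
  atom 8: aromatic c, 2 neighbours → 1 H
  atom 9: C, bond orders sum to 2 (valence 4) → 2 H
  atom 10: C, bond orders sum to 1 (valence 4) → 3 H
Totals → C:9, H:13, N:1.
In Hill order: C9H13N.

C9H13N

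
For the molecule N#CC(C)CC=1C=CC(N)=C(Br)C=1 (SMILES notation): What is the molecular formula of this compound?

Walk through each heavy atom and fill implicit hydrogens from standard valence (C 4, N 3, O 2, S 2, halogen 1):
  atom 1: N, bond orders sum to 3 (valence 3) → 0 H
  atom 2: C, bond orders sum to 4 (valence 4) → 0 H
  atom 3: C, bond orders sum to 3 (valence 4) → 1 H
  atom 4: C, bond orders sum to 1 (valence 4) → 3 H
  atom 5: C, bond orders sum to 2 (valence 4) → 2 H
  atom 6: C, bond orders sum to 4 (valence 4) → 0 H
  atom 7: C, bond orders sum to 3 (valence 4) → 1 H
  atom 8: C, bond orders sum to 3 (valence 4) → 1 H
  atom 9: C, bond orders sum to 4 (valence 4) → 0 H
  atom 10: N, bond orders sum to 1 (valence 3) → 2 H
  atom 11: C, bond orders sum to 4 (valence 4) → 0 H
  atom 12: Br (halogen, monovalent) → 0 H
  atom 13: C, bond orders sum to 3 (valence 4) → 1 H
Totals → C:10, H:11, Br:1, N:2.

C10H11BrN2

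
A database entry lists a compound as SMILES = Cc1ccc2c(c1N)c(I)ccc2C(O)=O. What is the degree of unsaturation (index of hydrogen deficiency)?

8

Molecular formula: C12H10INO2.
DoU = (2C + 2 + N − H − X) / 2, where X is the halogen count and O/S are ignored.
    = (2·12 + 2 + 1 − 10 − 1) / 2 = 16 / 2 = 8.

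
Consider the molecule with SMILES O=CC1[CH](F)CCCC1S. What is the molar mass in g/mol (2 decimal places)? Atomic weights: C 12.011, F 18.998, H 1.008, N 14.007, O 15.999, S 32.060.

First, the molecular formula is C7H11FOS (counting implicit H from valence).
  C: 7 × 12.011 = 84.077
  F: 1 × 18.998 = 18.998
  H: 11 × 1.008 = 11.088
  O: 1 × 15.999 = 15.999
  S: 1 × 32.060 = 32.060
Sum: 7×12.011 + 1×18.998 + 11×1.008 + 1×15.999 + 1×32.060 = 162.222 → 162.22 g/mol.

162.22 g/mol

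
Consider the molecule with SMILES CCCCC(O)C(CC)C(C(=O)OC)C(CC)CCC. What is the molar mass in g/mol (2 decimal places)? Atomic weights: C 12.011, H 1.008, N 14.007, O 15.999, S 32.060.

First, the molecular formula is C17H34O3 (counting implicit H from valence).
  C: 17 × 12.011 = 204.187
  H: 34 × 1.008 = 34.272
  O: 3 × 15.999 = 47.997
Sum: 17×12.011 + 34×1.008 + 3×15.999 = 286.456 → 286.46 g/mol.

286.46 g/mol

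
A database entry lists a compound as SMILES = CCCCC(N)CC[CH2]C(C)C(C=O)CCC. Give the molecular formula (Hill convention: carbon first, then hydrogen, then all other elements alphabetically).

C15H31NO

Walk through each heavy atom and fill implicit hydrogens from standard valence (C 4, N 3, O 2, S 2, halogen 1):
  atom 1: C, bond orders sum to 1 (valence 4) → 3 H
  atom 2: C, bond orders sum to 2 (valence 4) → 2 H
  atom 3: C, bond orders sum to 2 (valence 4) → 2 H
  atom 4: C, bond orders sum to 2 (valence 4) → 2 H
  atom 5: C, bond orders sum to 3 (valence 4) → 1 H
  atom 6: N, bond orders sum to 1 (valence 3) → 2 H
  atom 7: C, bond orders sum to 2 (valence 4) → 2 H
  atom 8: C, bond orders sum to 2 (valence 4) → 2 H
  atom 9: C with explicit H count 2
  atom 10: C, bond orders sum to 3 (valence 4) → 1 H
  atom 11: C, bond orders sum to 1 (valence 4) → 3 H
  atom 12: C, bond orders sum to 3 (valence 4) → 1 H
  atom 13: C, bond orders sum to 3 (valence 4) → 1 H
  atom 14: O, bond orders sum to 2 (valence 2) → 0 H
  atom 15: C, bond orders sum to 2 (valence 4) → 2 H
  atom 16: C, bond orders sum to 2 (valence 4) → 2 H
  atom 17: C, bond orders sum to 1 (valence 4) → 3 H
Totals → C:15, H:31, N:1, O:1.
In Hill order: C15H31NO.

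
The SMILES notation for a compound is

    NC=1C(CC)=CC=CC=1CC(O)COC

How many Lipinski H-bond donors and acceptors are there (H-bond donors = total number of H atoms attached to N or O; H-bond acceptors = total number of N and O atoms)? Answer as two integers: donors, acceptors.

3, 3

Donors: find every N or O and count the H atoms it carries.
  atom 1 (N): bond orders sum to 1 → 2 H
  atom 12 (O): bond orders sum to 1 → 1 H
  atom 14 (O): bond orders sum to 2 → 0 H
Lipinski HBD = 3.
Acceptors: N atoms = 1, O atoms = 2 → HBA = 3.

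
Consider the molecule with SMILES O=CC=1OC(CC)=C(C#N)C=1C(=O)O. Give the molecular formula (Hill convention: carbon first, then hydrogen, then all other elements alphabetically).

C9H7NO4

Walk through each heavy atom and fill implicit hydrogens from standard valence (C 4, N 3, O 2, S 2, halogen 1):
  atom 1: O, bond orders sum to 2 (valence 2) → 0 H
  atom 2: C, bond orders sum to 3 (valence 4) → 1 H
  atom 3: C, bond orders sum to 4 (valence 4) → 0 H
  atom 4: O, bond orders sum to 2 (valence 2) → 0 H
  atom 5: C, bond orders sum to 4 (valence 4) → 0 H
  atom 6: C, bond orders sum to 2 (valence 4) → 2 H
  atom 7: C, bond orders sum to 1 (valence 4) → 3 H
  atom 8: C, bond orders sum to 4 (valence 4) → 0 H
  atom 9: C, bond orders sum to 4 (valence 4) → 0 H
  atom 10: N, bond orders sum to 3 (valence 3) → 0 H
  atom 11: C, bond orders sum to 4 (valence 4) → 0 H
  atom 12: C, bond orders sum to 4 (valence 4) → 0 H
  atom 13: O, bond orders sum to 2 (valence 2) → 0 H
  atom 14: O, bond orders sum to 1 (valence 2) → 1 H
Totals → C:9, H:7, N:1, O:4.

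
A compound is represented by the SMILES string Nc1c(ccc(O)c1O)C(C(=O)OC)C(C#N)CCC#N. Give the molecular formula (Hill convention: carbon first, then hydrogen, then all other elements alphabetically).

C14H15N3O4

Walk through each heavy atom and fill implicit hydrogens from standard valence (C 4, N 3, O 2, S 2, halogen 1); for lowercase aromatic atoms, an aromatic c carries 1 H when it has two neighbours and 0 H with three, and aromatic n carries 0 H:
  atom 1: N, bond orders sum to 1 (valence 3) → 2 H
  atom 2: aromatic c, 3 neighbours → 0 H
  atom 3: aromatic c, 3 neighbours → 0 H
  atom 4: aromatic c, 2 neighbours → 1 H
  atom 5: aromatic c, 2 neighbours → 1 H
  atom 6: aromatic c, 3 neighbours → 0 H
  atom 7: O, bond orders sum to 1 (valence 2) → 1 H
  atom 8: aromatic c, 3 neighbours → 0 H
  atom 9: O, bond orders sum to 1 (valence 2) → 1 H
  atom 10: C, bond orders sum to 3 (valence 4) → 1 H
  atom 11: C, bond orders sum to 4 (valence 4) → 0 H
  atom 12: O, bond orders sum to 2 (valence 2) → 0 H
  atom 13: O, bond orders sum to 2 (valence 2) → 0 H
  atom 14: C, bond orders sum to 1 (valence 4) → 3 H
  atom 15: C, bond orders sum to 3 (valence 4) → 1 H
  atom 16: C, bond orders sum to 4 (valence 4) → 0 H
  atom 17: N, bond orders sum to 3 (valence 3) → 0 H
  atom 18: C, bond orders sum to 2 (valence 4) → 2 H
  atom 19: C, bond orders sum to 2 (valence 4) → 2 H
  atom 20: C, bond orders sum to 4 (valence 4) → 0 H
  atom 21: N, bond orders sum to 3 (valence 3) → 0 H
Totals → C:14, H:15, N:3, O:4.
In Hill order: C14H15N3O4.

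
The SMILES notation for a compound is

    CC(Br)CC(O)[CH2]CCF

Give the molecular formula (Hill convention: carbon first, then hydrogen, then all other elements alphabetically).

C7H14BrFO

Walk through each heavy atom and fill implicit hydrogens from standard valence (C 4, N 3, O 2, S 2, halogen 1):
  atom 1: C, bond orders sum to 1 (valence 4) → 3 H
  atom 2: C, bond orders sum to 3 (valence 4) → 1 H
  atom 3: Br (halogen, monovalent) → 0 H
  atom 4: C, bond orders sum to 2 (valence 4) → 2 H
  atom 5: C, bond orders sum to 3 (valence 4) → 1 H
  atom 6: O, bond orders sum to 1 (valence 2) → 1 H
  atom 7: C with explicit H count 2
  atom 8: C, bond orders sum to 2 (valence 4) → 2 H
  atom 9: C, bond orders sum to 2 (valence 4) → 2 H
  atom 10: F (halogen, monovalent) → 0 H
Totals → C:7, H:14, Br:1, F:1, O:1.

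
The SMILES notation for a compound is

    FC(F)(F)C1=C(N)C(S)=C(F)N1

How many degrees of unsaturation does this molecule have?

3

Degree of unsaturation = (number of rings) + (number of π bonds).
Ring closures in the SMILES: 1.
π bonds: 2 double bonds (each 1 DoU) → 2 DoU from unsaturation.
Total DoU = 1 + 2 = 3.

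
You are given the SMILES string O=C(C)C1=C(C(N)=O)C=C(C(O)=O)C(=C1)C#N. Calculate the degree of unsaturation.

9

Degree of unsaturation = (number of rings) + (number of π bonds).
Ring closures in the SMILES: 1.
π bonds: 6 double bonds (each 1 DoU), 1 triple bond (each 2 DoU) → 8 DoU from unsaturation.
Total DoU = 1 + 8 = 9.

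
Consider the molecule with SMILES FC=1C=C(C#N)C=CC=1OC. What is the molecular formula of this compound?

Walk through each heavy atom and fill implicit hydrogens from standard valence (C 4, N 3, O 2, S 2, halogen 1):
  atom 1: F (halogen, monovalent) → 0 H
  atom 2: C, bond orders sum to 4 (valence 4) → 0 H
  atom 3: C, bond orders sum to 3 (valence 4) → 1 H
  atom 4: C, bond orders sum to 4 (valence 4) → 0 H
  atom 5: C, bond orders sum to 4 (valence 4) → 0 H
  atom 6: N, bond orders sum to 3 (valence 3) → 0 H
  atom 7: C, bond orders sum to 3 (valence 4) → 1 H
  atom 8: C, bond orders sum to 3 (valence 4) → 1 H
  atom 9: C, bond orders sum to 4 (valence 4) → 0 H
  atom 10: O, bond orders sum to 2 (valence 2) → 0 H
  atom 11: C, bond orders sum to 1 (valence 4) → 3 H
Totals → C:8, H:6, F:1, N:1, O:1.
In Hill order: C8H6FNO.

C8H6FNO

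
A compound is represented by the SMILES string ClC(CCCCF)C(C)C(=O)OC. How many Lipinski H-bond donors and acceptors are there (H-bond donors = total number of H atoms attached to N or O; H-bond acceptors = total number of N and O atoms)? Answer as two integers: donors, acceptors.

Donors: find every N or O and count the H atoms it carries.
  atom 11 (O): bond orders sum to 2 → 0 H
  atom 12 (O): bond orders sum to 2 → 0 H
Lipinski HBD = 0.
Acceptors: N atoms = 0, O atoms = 2 → HBA = 2.

0, 2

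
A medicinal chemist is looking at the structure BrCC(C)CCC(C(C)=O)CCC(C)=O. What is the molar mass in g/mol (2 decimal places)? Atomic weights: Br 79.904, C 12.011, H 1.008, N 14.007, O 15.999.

277.20 g/mol

First, the molecular formula is C12H21BrO2 (counting implicit H from valence).
  Br: 1 × 79.904 = 79.904
  C: 12 × 12.011 = 144.132
  H: 21 × 1.008 = 21.168
  O: 2 × 15.999 = 31.998
Sum: 1×79.904 + 12×12.011 + 21×1.008 + 2×15.999 = 277.202 → 277.20 g/mol.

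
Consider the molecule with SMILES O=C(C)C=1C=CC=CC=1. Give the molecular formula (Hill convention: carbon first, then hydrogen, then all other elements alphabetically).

C8H8O

Walk through each heavy atom and fill implicit hydrogens from standard valence (C 4, N 3, O 2, S 2, halogen 1):
  atom 1: O, bond orders sum to 2 (valence 2) → 0 H
  atom 2: C, bond orders sum to 4 (valence 4) → 0 H
  atom 3: C, bond orders sum to 1 (valence 4) → 3 H
  atom 4: C, bond orders sum to 4 (valence 4) → 0 H
  atom 5: C, bond orders sum to 3 (valence 4) → 1 H
  atom 6: C, bond orders sum to 3 (valence 4) → 1 H
  atom 7: C, bond orders sum to 3 (valence 4) → 1 H
  atom 8: C, bond orders sum to 3 (valence 4) → 1 H
  atom 9: C, bond orders sum to 3 (valence 4) → 1 H
Totals → C:8, H:8, O:1.
In Hill order: C8H8O.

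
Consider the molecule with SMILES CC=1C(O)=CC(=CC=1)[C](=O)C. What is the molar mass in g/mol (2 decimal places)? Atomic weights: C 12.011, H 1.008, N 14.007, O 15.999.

150.18 g/mol

First, the molecular formula is C9H10O2 (counting implicit H from valence).
  C: 9 × 12.011 = 108.099
  H: 10 × 1.008 = 10.080
  O: 2 × 15.999 = 31.998
Sum: 9×12.011 + 10×1.008 + 2×15.999 = 150.177 → 150.18 g/mol.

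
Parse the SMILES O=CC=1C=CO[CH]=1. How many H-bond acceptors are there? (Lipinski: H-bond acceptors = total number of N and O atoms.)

2

N atoms: 0; O atoms: 2.
Lipinski HBA = 0 + 2 = 2.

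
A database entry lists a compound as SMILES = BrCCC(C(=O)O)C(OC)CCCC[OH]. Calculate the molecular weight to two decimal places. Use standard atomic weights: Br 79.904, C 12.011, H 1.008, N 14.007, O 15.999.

283.16 g/mol

First, the molecular formula is C10H19BrO4 (counting implicit H from valence).
  Br: 1 × 79.904 = 79.904
  C: 10 × 12.011 = 120.110
  H: 19 × 1.008 = 19.152
  O: 4 × 15.999 = 63.996
Sum: 1×79.904 + 10×12.011 + 19×1.008 + 4×15.999 = 283.162 → 283.16 g/mol.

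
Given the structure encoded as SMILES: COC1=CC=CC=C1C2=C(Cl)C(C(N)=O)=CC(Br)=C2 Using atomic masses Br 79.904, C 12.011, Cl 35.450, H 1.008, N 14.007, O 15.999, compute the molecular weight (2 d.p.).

340.60 g/mol

First, the molecular formula is C14H11BrClNO2 (counting implicit H from valence).
  Br: 1 × 79.904 = 79.904
  C: 14 × 12.011 = 168.154
  Cl: 1 × 35.450 = 35.450
  H: 11 × 1.008 = 11.088
  N: 1 × 14.007 = 14.007
  O: 2 × 15.999 = 31.998
Sum: 1×79.904 + 14×12.011 + 1×35.450 + 11×1.008 + 1×14.007 + 2×15.999 = 340.601 → 340.60 g/mol.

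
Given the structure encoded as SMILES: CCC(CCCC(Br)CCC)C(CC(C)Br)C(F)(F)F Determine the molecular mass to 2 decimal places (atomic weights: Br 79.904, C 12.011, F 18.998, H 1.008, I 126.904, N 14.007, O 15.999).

424.18 g/mol

First, the molecular formula is C15H27Br2F3 (counting implicit H from valence).
  Br: 2 × 79.904 = 159.808
  C: 15 × 12.011 = 180.165
  F: 3 × 18.998 = 56.994
  H: 27 × 1.008 = 27.216
Sum: 2×79.904 + 15×12.011 + 3×18.998 + 27×1.008 = 424.183 → 424.18 g/mol.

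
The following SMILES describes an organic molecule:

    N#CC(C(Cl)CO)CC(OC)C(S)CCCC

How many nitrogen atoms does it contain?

1

Scan the SMILES for N atoms (remember two-letter symbols like Cl and Br are single atoms).
Nitrogen count: 1.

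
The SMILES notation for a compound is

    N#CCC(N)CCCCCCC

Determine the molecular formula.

Walk through each heavy atom and fill implicit hydrogens from standard valence (C 4, N 3, O 2, S 2, halogen 1):
  atom 1: N, bond orders sum to 3 (valence 3) → 0 H
  atom 2: C, bond orders sum to 4 (valence 4) → 0 H
  atom 3: C, bond orders sum to 2 (valence 4) → 2 H
  atom 4: C, bond orders sum to 3 (valence 4) → 1 H
  atom 5: N, bond orders sum to 1 (valence 3) → 2 H
  atom 6: C, bond orders sum to 2 (valence 4) → 2 H
  atom 7: C, bond orders sum to 2 (valence 4) → 2 H
  atom 8: C, bond orders sum to 2 (valence 4) → 2 H
  atom 9: C, bond orders sum to 2 (valence 4) → 2 H
  atom 10: C, bond orders sum to 2 (valence 4) → 2 H
  atom 11: C, bond orders sum to 2 (valence 4) → 2 H
  atom 12: C, bond orders sum to 1 (valence 4) → 3 H
Totals → C:10, H:20, N:2.
In Hill order: C10H20N2.

C10H20N2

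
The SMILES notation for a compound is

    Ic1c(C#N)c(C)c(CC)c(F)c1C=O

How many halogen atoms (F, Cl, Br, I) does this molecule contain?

2

Halogen atoms appear at heavy-atom positions 1, 12 (1×F, 1×I).
Other groups present: 1 aldehyde, 1 nitrile.
Halogen count: 2.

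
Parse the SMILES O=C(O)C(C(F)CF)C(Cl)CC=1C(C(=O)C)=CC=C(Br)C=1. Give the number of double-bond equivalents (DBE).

Degree of unsaturation = (number of rings) + (number of π bonds).
Ring closures in the SMILES: 1.
π bonds: 5 double bonds (each 1 DoU) → 5 DoU from unsaturation.
Total DoU = 1 + 5 = 6.

6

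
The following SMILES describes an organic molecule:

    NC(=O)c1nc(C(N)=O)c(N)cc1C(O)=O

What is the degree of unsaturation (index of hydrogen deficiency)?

Molecular formula: C8H8N4O4.
DoU = (2C + 2 + N − H − X) / 2, where X is the halogen count and O/S are ignored.
    = (2·8 + 2 + 4 − 8 − 0) / 2 = 14 / 2 = 7.

7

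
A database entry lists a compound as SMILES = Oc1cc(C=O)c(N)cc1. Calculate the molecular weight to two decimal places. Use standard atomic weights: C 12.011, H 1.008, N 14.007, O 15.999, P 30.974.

First, the molecular formula is C7H7NO2 (counting implicit H from valence).
  C: 7 × 12.011 = 84.077
  H: 7 × 1.008 = 7.056
  N: 1 × 14.007 = 14.007
  O: 2 × 15.999 = 31.998
Sum: 7×12.011 + 7×1.008 + 1×14.007 + 2×15.999 = 137.138 → 137.14 g/mol.

137.14 g/mol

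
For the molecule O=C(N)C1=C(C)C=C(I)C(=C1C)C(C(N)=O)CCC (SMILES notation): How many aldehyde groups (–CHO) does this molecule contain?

Scan the SMILES for the aldehyde motif — none present.
Groups that are present: 2 amide.

0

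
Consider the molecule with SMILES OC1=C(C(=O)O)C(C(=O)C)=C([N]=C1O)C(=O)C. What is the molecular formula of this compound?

Walk through each heavy atom and fill implicit hydrogens from standard valence (C 4, N 3, O 2, S 2, halogen 1):
  atom 1: O, bond orders sum to 1 (valence 2) → 1 H
  atom 2: C, bond orders sum to 4 (valence 4) → 0 H
  atom 3: C, bond orders sum to 4 (valence 4) → 0 H
  atom 4: C, bond orders sum to 4 (valence 4) → 0 H
  atom 5: O, bond orders sum to 2 (valence 2) → 0 H
  atom 6: O, bond orders sum to 1 (valence 2) → 1 H
  atom 7: C, bond orders sum to 4 (valence 4) → 0 H
  atom 8: C, bond orders sum to 4 (valence 4) → 0 H
  atom 9: O, bond orders sum to 2 (valence 2) → 0 H
  atom 10: C, bond orders sum to 1 (valence 4) → 3 H
  atom 11: C, bond orders sum to 4 (valence 4) → 0 H
  atom 12: N with explicit H count 0
  atom 13: C, bond orders sum to 4 (valence 4) → 0 H
  atom 14: O, bond orders sum to 1 (valence 2) → 1 H
  atom 15: C, bond orders sum to 4 (valence 4) → 0 H
  atom 16: O, bond orders sum to 2 (valence 2) → 0 H
  atom 17: C, bond orders sum to 1 (valence 4) → 3 H
Totals → C:10, H:9, N:1, O:6.

C10H9NO6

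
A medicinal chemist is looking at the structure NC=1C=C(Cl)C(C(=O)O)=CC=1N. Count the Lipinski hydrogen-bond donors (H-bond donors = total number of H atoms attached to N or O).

Donors: find every N or O and count the H atoms it carries.
  atom 1 (N): bond orders sum to 1 → 2 H
  atom 8 (O): bond orders sum to 2 → 0 H
  atom 9 (O): bond orders sum to 1 → 1 H
  atom 12 (N): bond orders sum to 1 → 2 H
Lipinski HBD = 5.

5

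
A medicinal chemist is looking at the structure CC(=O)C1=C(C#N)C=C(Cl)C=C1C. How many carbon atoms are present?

10

Count every carbon token in the SMILES (each C, including those in ring-closure positions and inside branches).
Carbon count: 10.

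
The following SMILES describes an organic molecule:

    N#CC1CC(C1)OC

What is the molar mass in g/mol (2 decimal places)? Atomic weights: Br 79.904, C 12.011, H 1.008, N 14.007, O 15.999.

111.14 g/mol

First, the molecular formula is C6H9NO (counting implicit H from valence).
  C: 6 × 12.011 = 72.066
  H: 9 × 1.008 = 9.072
  N: 1 × 14.007 = 14.007
  O: 1 × 15.999 = 15.999
Sum: 6×12.011 + 9×1.008 + 1×14.007 + 1×15.999 = 111.144 → 111.14 g/mol.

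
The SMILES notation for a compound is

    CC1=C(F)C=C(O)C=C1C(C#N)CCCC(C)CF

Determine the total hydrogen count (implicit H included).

Walk through each heavy atom and fill implicit hydrogens from standard valence (C 4, N 3, O 2, S 2, halogen 1):
  atom 1: C, bond orders sum to 1 (valence 4) → 3 H
  atom 2: C, bond orders sum to 4 (valence 4) → 0 H
  atom 3: C, bond orders sum to 4 (valence 4) → 0 H
  atom 4: F (halogen, monovalent) → 0 H
  atom 5: C, bond orders sum to 3 (valence 4) → 1 H
  atom 6: C, bond orders sum to 4 (valence 4) → 0 H
  atom 7: O, bond orders sum to 1 (valence 2) → 1 H
  atom 8: C, bond orders sum to 3 (valence 4) → 1 H
  atom 9: C, bond orders sum to 4 (valence 4) → 0 H
  atom 10: C, bond orders sum to 3 (valence 4) → 1 H
  atom 11: C, bond orders sum to 4 (valence 4) → 0 H
  atom 12: N, bond orders sum to 3 (valence 3) → 0 H
  atom 13: C, bond orders sum to 2 (valence 4) → 2 H
  atom 14: C, bond orders sum to 2 (valence 4) → 2 H
  atom 15: C, bond orders sum to 2 (valence 4) → 2 H
  atom 16: C, bond orders sum to 3 (valence 4) → 1 H
  atom 17: C, bond orders sum to 1 (valence 4) → 3 H
  atom 18: C, bond orders sum to 2 (valence 4) → 2 H
  atom 19: F (halogen, monovalent) → 0 H
Total hydrogens: 19.

19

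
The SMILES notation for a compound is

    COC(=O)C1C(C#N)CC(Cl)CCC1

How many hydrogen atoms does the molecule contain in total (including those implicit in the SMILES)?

14

Walk through each heavy atom and fill implicit hydrogens from standard valence (C 4, N 3, O 2, S 2, halogen 1):
  atom 1: C, bond orders sum to 1 (valence 4) → 3 H
  atom 2: O, bond orders sum to 2 (valence 2) → 0 H
  atom 3: C, bond orders sum to 4 (valence 4) → 0 H
  atom 4: O, bond orders sum to 2 (valence 2) → 0 H
  atom 5: C, bond orders sum to 3 (valence 4) → 1 H
  atom 6: C, bond orders sum to 3 (valence 4) → 1 H
  atom 7: C, bond orders sum to 4 (valence 4) → 0 H
  atom 8: N, bond orders sum to 3 (valence 3) → 0 H
  atom 9: C, bond orders sum to 2 (valence 4) → 2 H
  atom 10: C, bond orders sum to 3 (valence 4) → 1 H
  atom 11: Cl (halogen, monovalent) → 0 H
  atom 12: C, bond orders sum to 2 (valence 4) → 2 H
  atom 13: C, bond orders sum to 2 (valence 4) → 2 H
  atom 14: C, bond orders sum to 2 (valence 4) → 2 H
Total hydrogens: 14.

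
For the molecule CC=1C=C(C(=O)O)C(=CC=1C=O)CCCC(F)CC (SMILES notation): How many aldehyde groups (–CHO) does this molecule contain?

The aldehyde motif appears at heavy-atom position 11 in the SMILES.
Other groups present: 1 carboxylic acid.
Aldehyde count: 1.

1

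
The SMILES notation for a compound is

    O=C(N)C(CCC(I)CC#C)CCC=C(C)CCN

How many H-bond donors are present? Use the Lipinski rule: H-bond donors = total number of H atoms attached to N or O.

4

Donors: find every N or O and count the H atoms it carries.
  atom 1 (O): bond orders sum to 2 → 0 H
  atom 3 (N): bond orders sum to 1 → 2 H
  atom 19 (N): bond orders sum to 1 → 2 H
Lipinski HBD = 4.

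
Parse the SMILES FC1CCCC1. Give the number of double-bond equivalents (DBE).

1

Degree of unsaturation = (number of rings) + (number of π bonds).
Ring closures in the SMILES: 1.
π bonds: none → 0 DoU from unsaturation.
Total DoU = 1 + 0 = 1.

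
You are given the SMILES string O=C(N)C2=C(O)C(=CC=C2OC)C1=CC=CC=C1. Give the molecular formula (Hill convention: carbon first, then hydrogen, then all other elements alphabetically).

Walk through each heavy atom and fill implicit hydrogens from standard valence (C 4, N 3, O 2, S 2, halogen 1):
  atom 1: O, bond orders sum to 2 (valence 2) → 0 H
  atom 2: C, bond orders sum to 4 (valence 4) → 0 H
  atom 3: N, bond orders sum to 1 (valence 3) → 2 H
  atom 4: C, bond orders sum to 4 (valence 4) → 0 H
  atom 5: C, bond orders sum to 4 (valence 4) → 0 H
  atom 6: O, bond orders sum to 1 (valence 2) → 1 H
  atom 7: C, bond orders sum to 4 (valence 4) → 0 H
  atom 8: C, bond orders sum to 3 (valence 4) → 1 H
  atom 9: C, bond orders sum to 3 (valence 4) → 1 H
  atom 10: C, bond orders sum to 4 (valence 4) → 0 H
  atom 11: O, bond orders sum to 2 (valence 2) → 0 H
  atom 12: C, bond orders sum to 1 (valence 4) → 3 H
  atom 13: C, bond orders sum to 4 (valence 4) → 0 H
  atom 14: C, bond orders sum to 3 (valence 4) → 1 H
  atom 15: C, bond orders sum to 3 (valence 4) → 1 H
  atom 16: C, bond orders sum to 3 (valence 4) → 1 H
  atom 17: C, bond orders sum to 3 (valence 4) → 1 H
  atom 18: C, bond orders sum to 3 (valence 4) → 1 H
Totals → C:14, H:13, N:1, O:3.

C14H13NO3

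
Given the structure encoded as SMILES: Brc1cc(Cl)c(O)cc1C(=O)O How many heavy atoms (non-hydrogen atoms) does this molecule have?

Every atom symbol written in the SMILES (organic subset) is one heavy atom; implicit H are not written.
Heavy atoms by element → Br:1, C:7, Cl:1, O:3.
Total: 12.

12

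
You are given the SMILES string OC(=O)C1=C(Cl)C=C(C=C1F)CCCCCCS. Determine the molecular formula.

Walk through each heavy atom and fill implicit hydrogens from standard valence (C 4, N 3, O 2, S 2, halogen 1):
  atom 1: O, bond orders sum to 1 (valence 2) → 1 H
  atom 2: C, bond orders sum to 4 (valence 4) → 0 H
  atom 3: O, bond orders sum to 2 (valence 2) → 0 H
  atom 4: C, bond orders sum to 4 (valence 4) → 0 H
  atom 5: C, bond orders sum to 4 (valence 4) → 0 H
  atom 6: Cl (halogen, monovalent) → 0 H
  atom 7: C, bond orders sum to 3 (valence 4) → 1 H
  atom 8: C, bond orders sum to 4 (valence 4) → 0 H
  atom 9: C, bond orders sum to 3 (valence 4) → 1 H
  atom 10: C, bond orders sum to 4 (valence 4) → 0 H
  atom 11: F (halogen, monovalent) → 0 H
  atom 12: C, bond orders sum to 2 (valence 4) → 2 H
  atom 13: C, bond orders sum to 2 (valence 4) → 2 H
  atom 14: C, bond orders sum to 2 (valence 4) → 2 H
  atom 15: C, bond orders sum to 2 (valence 4) → 2 H
  atom 16: C, bond orders sum to 2 (valence 4) → 2 H
  atom 17: C, bond orders sum to 2 (valence 4) → 2 H
  atom 18: S, bond orders sum to 1 (valence 2) → 1 H
Totals → C:13, H:16, Cl:1, F:1, O:2, S:1.

C13H16ClFO2S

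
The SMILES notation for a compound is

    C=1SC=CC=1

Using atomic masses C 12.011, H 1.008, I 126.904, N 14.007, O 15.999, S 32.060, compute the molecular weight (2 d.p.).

84.14 g/mol

First, the molecular formula is C4H4S (counting implicit H from valence).
  C: 4 × 12.011 = 48.044
  H: 4 × 1.008 = 4.032
  S: 1 × 32.060 = 32.060
Sum: 4×12.011 + 4×1.008 + 1×32.060 = 84.136 → 84.14 g/mol.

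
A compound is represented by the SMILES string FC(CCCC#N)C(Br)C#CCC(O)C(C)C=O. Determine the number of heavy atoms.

Every atom symbol written in the SMILES (organic subset) is one heavy atom; implicit H are not written.
Heavy atoms by element → Br:1, C:13, F:1, N:1, O:2.
Total: 18.

18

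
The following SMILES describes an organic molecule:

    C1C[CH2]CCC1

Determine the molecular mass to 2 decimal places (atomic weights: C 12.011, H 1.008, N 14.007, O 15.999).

First, the molecular formula is C6H12 (counting implicit H from valence).
  C: 6 × 12.011 = 72.066
  H: 12 × 1.008 = 12.096
Sum: 6×12.011 + 12×1.008 = 84.162 → 84.16 g/mol.

84.16 g/mol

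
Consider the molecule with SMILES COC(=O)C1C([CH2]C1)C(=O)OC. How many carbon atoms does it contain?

8

Count every carbon token in the SMILES (each C, including those in ring-closure positions and inside branches).
Carbon count: 8.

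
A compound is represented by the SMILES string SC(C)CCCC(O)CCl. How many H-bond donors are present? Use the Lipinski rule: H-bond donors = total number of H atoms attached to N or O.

1

Donors: find every N or O and count the H atoms it carries.
  atom 8 (O): bond orders sum to 1 → 1 H
Lipinski HBD = 1.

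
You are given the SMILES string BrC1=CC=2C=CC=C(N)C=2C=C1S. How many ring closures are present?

In SMILES, each pair of matching ring-closure digits denotes one ring-closing bond; the number of such bonds equals the number of independent rings.
Ring-closure bonds here: 2.

2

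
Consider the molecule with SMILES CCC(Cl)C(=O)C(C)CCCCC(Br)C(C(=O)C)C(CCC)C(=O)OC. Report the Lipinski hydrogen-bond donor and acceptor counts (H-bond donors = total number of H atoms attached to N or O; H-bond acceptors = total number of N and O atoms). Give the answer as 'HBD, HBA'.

0, 4

Donors: find every N or O and count the H atoms it carries.
  atom 6 (O): bond orders sum to 2 → 0 H
  atom 17 (O): bond orders sum to 2 → 0 H
  atom 24 (O): bond orders sum to 2 → 0 H
  atom 25 (O): bond orders sum to 2 → 0 H
Lipinski HBD = 0.
Acceptors: N atoms = 0, O atoms = 4 → HBA = 4.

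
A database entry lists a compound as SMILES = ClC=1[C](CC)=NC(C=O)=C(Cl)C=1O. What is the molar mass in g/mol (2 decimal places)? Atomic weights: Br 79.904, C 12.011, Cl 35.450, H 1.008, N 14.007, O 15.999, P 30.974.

First, the molecular formula is C8H7Cl2NO2 (counting implicit H from valence).
  C: 8 × 12.011 = 96.088
  Cl: 2 × 35.450 = 70.900
  H: 7 × 1.008 = 7.056
  N: 1 × 14.007 = 14.007
  O: 2 × 15.999 = 31.998
Sum: 8×12.011 + 2×35.450 + 7×1.008 + 1×14.007 + 2×15.999 = 220.049 → 220.05 g/mol.

220.05 g/mol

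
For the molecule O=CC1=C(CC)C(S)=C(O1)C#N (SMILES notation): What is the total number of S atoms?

Scan the SMILES for S atoms (remember two-letter symbols like Cl and Br are single atoms).
Sulfur count: 1.

1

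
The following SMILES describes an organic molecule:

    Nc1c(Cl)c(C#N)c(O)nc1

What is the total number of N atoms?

3

Scan the SMILES for N atoms (remember two-letter symbols like Cl and Br are single atoms).
Nitrogen count: 3.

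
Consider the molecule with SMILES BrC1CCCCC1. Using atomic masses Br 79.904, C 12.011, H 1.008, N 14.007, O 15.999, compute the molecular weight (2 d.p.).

163.06 g/mol

First, the molecular formula is C6H11Br (counting implicit H from valence).
  Br: 1 × 79.904 = 79.904
  C: 6 × 12.011 = 72.066
  H: 11 × 1.008 = 11.088
Sum: 1×79.904 + 6×12.011 + 11×1.008 = 163.058 → 163.06 g/mol.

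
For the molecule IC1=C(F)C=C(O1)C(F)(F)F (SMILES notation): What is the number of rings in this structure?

In SMILES, each pair of matching ring-closure digits denotes one ring-closing bond; the number of such bonds equals the number of independent rings.
Ring-closure bonds here: 1.

1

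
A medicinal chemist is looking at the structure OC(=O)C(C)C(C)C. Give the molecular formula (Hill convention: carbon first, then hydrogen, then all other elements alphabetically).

Walk through each heavy atom and fill implicit hydrogens from standard valence (C 4, N 3, O 2, S 2, halogen 1):
  atom 1: O, bond orders sum to 1 (valence 2) → 1 H
  atom 2: C, bond orders sum to 4 (valence 4) → 0 H
  atom 3: O, bond orders sum to 2 (valence 2) → 0 H
  atom 4: C, bond orders sum to 3 (valence 4) → 1 H
  atom 5: C, bond orders sum to 1 (valence 4) → 3 H
  atom 6: C, bond orders sum to 3 (valence 4) → 1 H
  atom 7: C, bond orders sum to 1 (valence 4) → 3 H
  atom 8: C, bond orders sum to 1 (valence 4) → 3 H
Totals → C:6, H:12, O:2.
In Hill order: C6H12O2.

C6H12O2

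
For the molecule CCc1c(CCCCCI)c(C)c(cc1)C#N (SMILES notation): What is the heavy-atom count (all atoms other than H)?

Every atom symbol written in the SMILES (organic subset) is one heavy atom; implicit H are not written.
Heavy atoms by element → C:15, I:1, N:1.
Total: 17.

17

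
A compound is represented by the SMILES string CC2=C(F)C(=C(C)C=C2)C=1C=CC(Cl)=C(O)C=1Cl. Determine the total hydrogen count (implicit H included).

11

Walk through each heavy atom and fill implicit hydrogens from standard valence (C 4, N 3, O 2, S 2, halogen 1):
  atom 1: C, bond orders sum to 1 (valence 4) → 3 H
  atom 2: C, bond orders sum to 4 (valence 4) → 0 H
  atom 3: C, bond orders sum to 4 (valence 4) → 0 H
  atom 4: F (halogen, monovalent) → 0 H
  atom 5: C, bond orders sum to 4 (valence 4) → 0 H
  atom 6: C, bond orders sum to 4 (valence 4) → 0 H
  atom 7: C, bond orders sum to 1 (valence 4) → 3 H
  atom 8: C, bond orders sum to 3 (valence 4) → 1 H
  atom 9: C, bond orders sum to 3 (valence 4) → 1 H
  atom 10: C, bond orders sum to 4 (valence 4) → 0 H
  atom 11: C, bond orders sum to 3 (valence 4) → 1 H
  atom 12: C, bond orders sum to 3 (valence 4) → 1 H
  atom 13: C, bond orders sum to 4 (valence 4) → 0 H
  atom 14: Cl (halogen, monovalent) → 0 H
  atom 15: C, bond orders sum to 4 (valence 4) → 0 H
  atom 16: O, bond orders sum to 1 (valence 2) → 1 H
  atom 17: C, bond orders sum to 4 (valence 4) → 0 H
  atom 18: Cl (halogen, monovalent) → 0 H
Total hydrogens: 11.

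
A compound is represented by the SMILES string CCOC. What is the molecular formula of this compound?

Walk through each heavy atom and fill implicit hydrogens from standard valence (C 4, N 3, O 2, S 2, halogen 1):
  atom 1: C, bond orders sum to 1 (valence 4) → 3 H
  atom 2: C, bond orders sum to 2 (valence 4) → 2 H
  atom 3: O, bond orders sum to 2 (valence 2) → 0 H
  atom 4: C, bond orders sum to 1 (valence 4) → 3 H
Totals → C:3, H:8, O:1.

C3H8O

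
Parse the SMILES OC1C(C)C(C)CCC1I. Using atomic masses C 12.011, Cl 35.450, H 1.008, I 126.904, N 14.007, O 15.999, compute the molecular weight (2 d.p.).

First, the molecular formula is C8H15IO (counting implicit H from valence).
  C: 8 × 12.011 = 96.088
  H: 15 × 1.008 = 15.120
  I: 1 × 126.904 = 126.904
  O: 1 × 15.999 = 15.999
Sum: 8×12.011 + 15×1.008 + 1×126.904 + 1×15.999 = 254.111 → 254.11 g/mol.

254.11 g/mol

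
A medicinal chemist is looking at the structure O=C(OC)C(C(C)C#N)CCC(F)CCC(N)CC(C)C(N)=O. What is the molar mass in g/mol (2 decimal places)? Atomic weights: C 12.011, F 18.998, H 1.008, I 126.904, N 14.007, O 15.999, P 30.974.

First, the molecular formula is C16H28FN3O3 (counting implicit H from valence).
  C: 16 × 12.011 = 192.176
  F: 1 × 18.998 = 18.998
  H: 28 × 1.008 = 28.224
  N: 3 × 14.007 = 42.021
  O: 3 × 15.999 = 47.997
Sum: 16×12.011 + 1×18.998 + 28×1.008 + 3×14.007 + 3×15.999 = 329.416 → 329.42 g/mol.

329.42 g/mol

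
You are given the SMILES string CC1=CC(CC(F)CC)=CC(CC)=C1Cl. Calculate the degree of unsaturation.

Degree of unsaturation = (number of rings) + (number of π bonds).
Ring closures in the SMILES: 1.
π bonds: 3 double bonds (each 1 DoU) → 3 DoU from unsaturation.
Total DoU = 1 + 3 = 4.

4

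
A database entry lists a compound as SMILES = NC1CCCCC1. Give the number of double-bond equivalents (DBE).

Degree of unsaturation = (number of rings) + (number of π bonds).
Ring closures in the SMILES: 1.
π bonds: none → 0 DoU from unsaturation.
Total DoU = 1 + 0 = 1.

1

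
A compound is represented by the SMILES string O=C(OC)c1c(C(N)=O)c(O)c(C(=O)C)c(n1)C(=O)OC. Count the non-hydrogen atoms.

Every atom symbol written in the SMILES (organic subset) is one heavy atom; implicit H are not written.
Heavy atoms by element → C:12, N:2, O:7.
Total: 21.

21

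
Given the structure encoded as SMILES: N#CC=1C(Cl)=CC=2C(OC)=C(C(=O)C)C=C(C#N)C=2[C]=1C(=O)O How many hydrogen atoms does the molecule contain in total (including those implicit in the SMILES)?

Walk through each heavy atom and fill implicit hydrogens from standard valence (C 4, N 3, O 2, S 2, halogen 1):
  atom 1: N, bond orders sum to 3 (valence 3) → 0 H
  atom 2: C, bond orders sum to 4 (valence 4) → 0 H
  atom 3: C, bond orders sum to 4 (valence 4) → 0 H
  atom 4: C, bond orders sum to 4 (valence 4) → 0 H
  atom 5: Cl (halogen, monovalent) → 0 H
  atom 6: C, bond orders sum to 3 (valence 4) → 1 H
  atom 7: C, bond orders sum to 4 (valence 4) → 0 H
  atom 8: C, bond orders sum to 4 (valence 4) → 0 H
  atom 9: O, bond orders sum to 2 (valence 2) → 0 H
  atom 10: C, bond orders sum to 1 (valence 4) → 3 H
  atom 11: C, bond orders sum to 4 (valence 4) → 0 H
  atom 12: C, bond orders sum to 4 (valence 4) → 0 H
  atom 13: O, bond orders sum to 2 (valence 2) → 0 H
  atom 14: C, bond orders sum to 1 (valence 4) → 3 H
  atom 15: C, bond orders sum to 3 (valence 4) → 1 H
  atom 16: C, bond orders sum to 4 (valence 4) → 0 H
  atom 17: C, bond orders sum to 4 (valence 4) → 0 H
  atom 18: N, bond orders sum to 3 (valence 3) → 0 H
  atom 19: C, bond orders sum to 4 (valence 4) → 0 H
  atom 20: C with explicit H count 0
  atom 21: C, bond orders sum to 4 (valence 4) → 0 H
  atom 22: O, bond orders sum to 2 (valence 2) → 0 H
  atom 23: O, bond orders sum to 1 (valence 2) → 1 H
Total hydrogens: 9.

9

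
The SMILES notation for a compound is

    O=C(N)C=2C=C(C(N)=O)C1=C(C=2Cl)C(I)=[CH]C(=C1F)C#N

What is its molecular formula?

Walk through each heavy atom and fill implicit hydrogens from standard valence (C 4, N 3, O 2, S 2, halogen 1):
  atom 1: O, bond orders sum to 2 (valence 2) → 0 H
  atom 2: C, bond orders sum to 4 (valence 4) → 0 H
  atom 3: N, bond orders sum to 1 (valence 3) → 2 H
  atom 4: C, bond orders sum to 4 (valence 4) → 0 H
  atom 5: C, bond orders sum to 3 (valence 4) → 1 H
  atom 6: C, bond orders sum to 4 (valence 4) → 0 H
  atom 7: C, bond orders sum to 4 (valence 4) → 0 H
  atom 8: N, bond orders sum to 1 (valence 3) → 2 H
  atom 9: O, bond orders sum to 2 (valence 2) → 0 H
  atom 10: C, bond orders sum to 4 (valence 4) → 0 H
  atom 11: C, bond orders sum to 4 (valence 4) → 0 H
  atom 12: C, bond orders sum to 4 (valence 4) → 0 H
  atom 13: Cl (halogen, monovalent) → 0 H
  atom 14: C, bond orders sum to 4 (valence 4) → 0 H
  atom 15: I (halogen, monovalent) → 0 H
  atom 16: C with explicit H count 1
  atom 17: C, bond orders sum to 4 (valence 4) → 0 H
  atom 18: C, bond orders sum to 4 (valence 4) → 0 H
  atom 19: F (halogen, monovalent) → 0 H
  atom 20: C, bond orders sum to 4 (valence 4) → 0 H
  atom 21: N, bond orders sum to 3 (valence 3) → 0 H
Totals → C:13, H:6, Cl:1, F:1, I:1, N:3, O:2.
In Hill order: C13H6ClFIN3O2.

C13H6ClFIN3O2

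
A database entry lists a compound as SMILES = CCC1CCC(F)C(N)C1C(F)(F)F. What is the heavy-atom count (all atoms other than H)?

Every atom symbol written in the SMILES (organic subset) is one heavy atom; implicit H are not written.
Heavy atoms by element → C:9, F:4, N:1.
Total: 14.

14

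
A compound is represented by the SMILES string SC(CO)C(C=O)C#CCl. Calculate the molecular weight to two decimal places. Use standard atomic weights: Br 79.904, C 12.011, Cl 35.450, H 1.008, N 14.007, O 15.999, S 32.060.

178.63 g/mol

First, the molecular formula is C6H7ClO2S (counting implicit H from valence).
  C: 6 × 12.011 = 72.066
  Cl: 1 × 35.450 = 35.450
  H: 7 × 1.008 = 7.056
  O: 2 × 15.999 = 31.998
  S: 1 × 32.060 = 32.060
Sum: 6×12.011 + 1×35.450 + 7×1.008 + 2×15.999 + 1×32.060 = 178.630 → 178.63 g/mol.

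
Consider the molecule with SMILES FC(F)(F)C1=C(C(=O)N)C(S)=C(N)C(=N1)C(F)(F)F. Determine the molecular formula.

Walk through each heavy atom and fill implicit hydrogens from standard valence (C 4, N 3, O 2, S 2, halogen 1):
  atom 1: F (halogen, monovalent) → 0 H
  atom 2: C, bond orders sum to 4 (valence 4) → 0 H
  atom 3: F (halogen, monovalent) → 0 H
  atom 4: F (halogen, monovalent) → 0 H
  atom 5: C, bond orders sum to 4 (valence 4) → 0 H
  atom 6: C, bond orders sum to 4 (valence 4) → 0 H
  atom 7: C, bond orders sum to 4 (valence 4) → 0 H
  atom 8: O, bond orders sum to 2 (valence 2) → 0 H
  atom 9: N, bond orders sum to 1 (valence 3) → 2 H
  atom 10: C, bond orders sum to 4 (valence 4) → 0 H
  atom 11: S, bond orders sum to 1 (valence 2) → 1 H
  atom 12: C, bond orders sum to 4 (valence 4) → 0 H
  atom 13: N, bond orders sum to 1 (valence 3) → 2 H
  atom 14: C, bond orders sum to 4 (valence 4) → 0 H
  atom 15: N, bond orders sum to 3 (valence 3) → 0 H
  atom 16: C, bond orders sum to 4 (valence 4) → 0 H
  atom 17: F (halogen, monovalent) → 0 H
  atom 18: F (halogen, monovalent) → 0 H
  atom 19: F (halogen, monovalent) → 0 H
Totals → C:8, H:5, F:6, N:3, O:1, S:1.

C8H5F6N3OS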